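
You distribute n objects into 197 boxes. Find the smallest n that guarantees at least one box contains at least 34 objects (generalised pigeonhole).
n = (34 − 1)·197 + 1 = 6502

By the generalised pigeonhole principle, to guarantee some box contains ≥ r objects we need more than (r − 1) · k objects total. Threshold: n = (r − 1) · k + 1. With r = 34 and k = 197: n = 33 · 197 + 1 = 6501 + 1 = 6502. For n = 6501 = 33 · 197, we can put exactly 33 objects in every box, avoiding 34 in any single one — so 6502 is tight.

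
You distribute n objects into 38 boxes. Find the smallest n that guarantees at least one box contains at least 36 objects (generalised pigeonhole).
n = (36 − 1)·38 + 1 = 1331

By the generalised pigeonhole principle, to guarantee some box contains ≥ r objects we need more than (r − 1) · k objects total. Threshold: n = (r − 1) · k + 1. With r = 36 and k = 38: n = 35 · 38 + 1 = 1330 + 1 = 1331. For n = 1330 = 35 · 38, we can put exactly 35 objects in every box, avoiding 36 in any single one — so 1331 is tight.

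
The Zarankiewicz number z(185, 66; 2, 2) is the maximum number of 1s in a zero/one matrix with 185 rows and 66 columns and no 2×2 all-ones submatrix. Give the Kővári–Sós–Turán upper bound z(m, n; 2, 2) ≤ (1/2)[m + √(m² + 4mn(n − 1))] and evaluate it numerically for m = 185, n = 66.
z(185, 66; 2, 2) ≤ (1/2)[185 + √(185² + 4·185·66·65)] = (1/2)[185 + √3208825] = 988.1597

Kővári–Sós–Turán: let r_1, ..., r_185 be the row sums and z = Σ r_i the total number of 1s. Each pair of columns can share at most one row with both entries 1 (else a 2×2 all-ones block appears), so Σ_i C(r_i, 2) ≤ C(66, 2) = 2145. By convexity Σ_i C(r_i, 2) ≥ 185·C(z/185, 2) = z(z − 185)/(2·185), giving z² − 185z − 185·66·65 ≤ 0 and hence z ≤ (1/2)[185 + √(34225 + 4·793650)] = (1/2)[185 + √3208825] ≈ (1/2)(185 + 1791.3193) = 988.1597.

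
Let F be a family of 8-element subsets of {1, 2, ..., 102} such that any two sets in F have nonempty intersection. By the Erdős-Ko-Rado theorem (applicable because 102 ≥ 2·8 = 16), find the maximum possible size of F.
max |F| = C(101, 7) = 17199613200

The Erdős-Ko-Rado theorem states: for n ≥ 2k, an intersecting family of k-subsets of an n-element set has size at most C(n − 1, k − 1), with equality for 'star' families {A ⊆ [n] : |A| = k, i ∈ A} (fix an element i). For n = 102, k = 8: C(101, 7) = 17199613200.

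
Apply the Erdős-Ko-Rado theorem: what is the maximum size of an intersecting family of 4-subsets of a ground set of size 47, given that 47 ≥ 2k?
max |F| = C(46, 3) = 15180

Erdős-Ko-Rado (1961): when n ≥ 2k, max |F| = C(n−1, k−1). The bound is attained by the star {A : i ∈ A} for any fixed i ∈ [n]. Here C(47−1, 4−1) = C(46, 3) = 15180.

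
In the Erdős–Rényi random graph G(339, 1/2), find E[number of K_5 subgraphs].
E[# K_5] = C(339, 5) · (1/2)^C(5, 2) = 36220057692 / 2^10 = 9055014423/256 ≈ 35371150.089844

For each 5-subset S of vertices (there are C(339, 5) = 36220057692 such S), let X_S = 1 if S induces a K_5 (all C(5, 2) = 10 edges present). Then P(X_S = 1) = (1/2)^10 = 1/1024. By linearity of expectation, E[# K_5] = C(339, 5) · (1/2)^10 = 36220057692 / 1024 = 9055014423/256 ≈ 35371150.089844.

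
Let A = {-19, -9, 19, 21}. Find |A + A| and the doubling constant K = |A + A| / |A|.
K = |A + A| / |A| = 10/4 = 5/2

Enumerate A + A = {a + b : a, b ∈ A}. With |A| = 4, there are |A|^2 = 16 ordered sum pairs; collecting distinct values, A + A = {-38, -28, -18, 0, 2, 10, 12, 38, 40, 42}, so |A + A| = 10. Thus K = 10/4 = 5/2. For comparison, the minimum possible |A + A| over all 4-element sets is 2·4 − 1 = 7 (so min K = 7/4), attained only by arithmetic progressions.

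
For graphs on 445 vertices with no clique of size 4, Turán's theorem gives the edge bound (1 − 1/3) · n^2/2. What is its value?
Turán density bound = (2/3) · 445^2/2 = 198025/3 ≈ 66008.3333

Turán's theorem: ex(n, K_{r+1}) is achieved by the complete r-partite Turán graph T(n, r) with parts as balanced as possible, and is at most (1 − 1/r) · n^2/2. For r = 3, n = 445: the density bound is (2/3) · 198025/2 = 198025/3 ≈ 66008.3333. The integer-valued extremum is e(T(445, 3)) = 66008, which is strictly less than the density bound 198025/3 since 3 ∤ 445 (the parts of T(445, 3) cannot all be equal).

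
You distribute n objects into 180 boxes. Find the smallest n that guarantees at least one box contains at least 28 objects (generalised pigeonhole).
n = (28 − 1)·180 + 1 = 4861

By the generalised pigeonhole principle, to guarantee some box contains ≥ r objects we need more than (r − 1) · k objects total. Threshold: n = (r − 1) · k + 1. With r = 28 and k = 180: n = 27 · 180 + 1 = 4860 + 1 = 4861. For n = 4860 = 27 · 180, we can put exactly 27 objects in every box, avoiding 28 in any single one — so 4861 is tight.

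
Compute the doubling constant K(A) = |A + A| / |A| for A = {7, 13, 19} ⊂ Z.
K = |A + A| / |A| = 5/3

Enumerate A + A = {a + b : a, b ∈ A}. With |A| = 3, there are |A|^2 = 9 ordered sum pairs; collecting distinct values, A + A = {14, 20, 26, 32, 38}, so |A + A| = 5. Thus K = 5/3. Here |A + A| = 2|A| − 1 = 5, the minimum possible — so K = 5/3 is minimal, which holds iff A is an arithmetic progression.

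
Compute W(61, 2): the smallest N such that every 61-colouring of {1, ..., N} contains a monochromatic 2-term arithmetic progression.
W(61, 2) = 61 + 1 = 62

A 2-term AP is any pair of integers, so a monochromatic 2-AP exists iff some colour is used at least twice. With 61 colours, the colouring i ↦ i on {1, ..., 61} uses each colour once, avoiding any monochromatic pair, so W(61, 2) > 61. For {1, ..., 62}, pigeonhole forces two integers of the same colour, which form a monochromatic 2-AP. Hence W(61, 2) = 62.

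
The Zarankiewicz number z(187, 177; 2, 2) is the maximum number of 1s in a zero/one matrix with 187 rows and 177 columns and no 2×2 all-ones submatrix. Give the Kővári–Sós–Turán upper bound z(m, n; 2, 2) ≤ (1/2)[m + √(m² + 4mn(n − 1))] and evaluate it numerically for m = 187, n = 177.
z(187, 177; 2, 2) ≤ (1/2)[187 + √(187² + 4·187·177·176)] = (1/2)[187 + √23336665] = 2508.9019

Kővári–Sós–Turán: let r_1, ..., r_187 be the row sums and z = Σ r_i the total number of 1s. Each pair of columns can share at most one row with both entries 1 (else a 2×2 all-ones block appears), so Σ_i C(r_i, 2) ≤ C(177, 2) = 15576. By convexity Σ_i C(r_i, 2) ≥ 187·C(z/187, 2) = z(z − 187)/(2·187), giving z² − 187z − 187·177·176 ≤ 0 and hence z ≤ (1/2)[187 + √(34969 + 4·5825424)] = (1/2)[187 + √23336665] ≈ (1/2)(187 + 4830.8038) = 2508.9019.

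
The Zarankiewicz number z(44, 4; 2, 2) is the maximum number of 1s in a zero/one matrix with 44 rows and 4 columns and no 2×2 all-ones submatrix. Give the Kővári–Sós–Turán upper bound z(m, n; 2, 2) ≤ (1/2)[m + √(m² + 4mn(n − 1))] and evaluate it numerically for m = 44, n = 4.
z(44, 4; 2, 2) ≤ (1/2)[44 + √(44² + 4·44·4·3)] = (1/2)[44 + √4048] = 53.8119

Kővári–Sós–Turán: let r_1, ..., r_44 be the row sums and z = Σ r_i the total number of 1s. Each pair of columns can share at most one row with both entries 1 (else a 2×2 all-ones block appears), so Σ_i C(r_i, 2) ≤ C(4, 2) = 6. By convexity Σ_i C(r_i, 2) ≥ 44·C(z/44, 2) = z(z − 44)/(2·44), giving z² − 44z − 44·4·3 ≤ 0 and hence z ≤ (1/2)[44 + √(1936 + 4·528)] = (1/2)[44 + √4048] ≈ (1/2)(44 + 63.6239) = 53.8119.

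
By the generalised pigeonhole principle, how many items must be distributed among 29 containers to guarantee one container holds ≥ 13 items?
n = (13 − 1)·29 + 1 = 349

By the generalised pigeonhole principle, to guarantee some box contains ≥ r objects we need more than (r − 1) · k objects total. Threshold: n = (r − 1) · k + 1. With r = 13 and k = 29: n = 12 · 29 + 1 = 348 + 1 = 349. For n = 348 = 12 · 29, we can put exactly 12 objects in every box, avoiding 13 in any single one — so 349 is tight.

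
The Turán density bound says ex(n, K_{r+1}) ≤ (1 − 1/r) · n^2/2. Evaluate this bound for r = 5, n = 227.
Turán density bound = (4/5) · 227^2/2 = 103058/5 ≈ 20611.6

Turán's theorem: ex(n, K_{r+1}) is achieved by the complete r-partite Turán graph T(n, r) with parts as balanced as possible, and is at most (1 − 1/r) · n^2/2. For r = 5, n = 227: the density bound is (4/5) · 51529/2 = 103058/5 ≈ 20611.6. The integer-valued extremum is e(T(227, 5)) = 20611, which is strictly less than the density bound 103058/5 since 5 ∤ 227 (the parts of T(227, 5) cannot all be equal).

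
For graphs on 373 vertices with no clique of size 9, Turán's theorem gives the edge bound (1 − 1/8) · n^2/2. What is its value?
Turán density bound = (7/8) · 373^2/2 = 973903/16 ≈ 60868.9375

Turán's theorem: ex(n, K_{r+1}) is achieved by the complete r-partite Turán graph T(n, r) with parts as balanced as possible, and is at most (1 − 1/r) · n^2/2. For r = 8, n = 373: the density bound is (7/8) · 139129/2 = 973903/16 ≈ 60868.9375. The integer-valued extremum is e(T(373, 8)) = 60868, which is strictly less than the density bound 973903/16 since 8 ∤ 373 (the parts of T(373, 8) cannot all be equal).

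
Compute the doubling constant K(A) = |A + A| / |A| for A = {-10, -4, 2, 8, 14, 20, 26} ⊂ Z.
K = |A + A| / |A| = 13/7

Enumerate A + A = {a + b : a, b ∈ A}. With |A| = 7, there are |A|^2 = 49 ordered sum pairs; collecting distinct values, A + A = {-20, -14, -8, -2, 4, 10, 16, 22, 28, 34, 40, 46, 52}, so |A + A| = 13. Thus K = 13/7. Here |A + A| = 2|A| − 1 = 13, the minimum possible — so K = 13/7 is minimal, which holds iff A is an arithmetic progression.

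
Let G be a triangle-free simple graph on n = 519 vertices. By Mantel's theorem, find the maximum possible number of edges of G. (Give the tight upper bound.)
ex(519, K_3) = ⌊519^2/4⌋ = 67340

Mantel (1907): a triangle-free graph on n vertices has at most ⌊n^2/4⌋ edges, with equality for the complete bipartite graph K_{⌊n/2⌋, ⌈n/2⌉}. For n = 519: ⌊519^2/4⌋ = ⌊269361/4⌋ = 67340. The extremal graph is K_{259, 260}, which has 259·260 = 67340 edges.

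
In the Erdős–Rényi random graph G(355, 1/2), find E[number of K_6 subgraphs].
E[# K_6] = C(355, 6) · (1/2)^C(6, 2) = 2664352290600 / 2^15 = 333044036325/4096 ≈ 81309579.180908

For each 6-subset S of vertices (there are C(355, 6) = 2664352290600 such S), let X_S = 1 if S induces a K_6 (all C(6, 2) = 15 edges present). Then P(X_S = 1) = (1/2)^15 = 1/32768. By linearity of expectation, E[# K_6] = C(355, 6) · (1/2)^15 = 2664352290600 / 32768 = 333044036325/4096 ≈ 81309579.180908.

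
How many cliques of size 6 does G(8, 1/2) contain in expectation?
E[# K_6] = C(8, 6) · (1/2)^C(6, 2) = 28 / 2^15 = 7/8192 ≈ 0.000854

For each 6-subset S of vertices (there are C(8, 6) = 28 such S), let X_S = 1 if S induces a K_6 (all C(6, 2) = 15 edges present). Then P(X_S = 1) = (1/2)^15 = 1/32768. By linearity of expectation, E[# K_6] = C(8, 6) · (1/2)^15 = 28 / 32768 = 7/8192 ≈ 0.000854.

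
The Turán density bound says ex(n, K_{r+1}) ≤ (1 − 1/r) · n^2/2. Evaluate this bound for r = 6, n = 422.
Turán density bound = (5/6) · 422^2/2 = 222605/3 ≈ 74201.6667

Turán's theorem: ex(n, K_{r+1}) is achieved by the complete r-partite Turán graph T(n, r) with parts as balanced as possible, and is at most (1 − 1/r) · n^2/2. For r = 6, n = 422: the density bound is (5/6) · 178084/2 = 222605/3 ≈ 74201.6667. The integer-valued extremum is e(T(422, 6)) = 74201, which is strictly less than the density bound 222605/3 since 6 ∤ 422 (the parts of T(422, 6) cannot all be equal).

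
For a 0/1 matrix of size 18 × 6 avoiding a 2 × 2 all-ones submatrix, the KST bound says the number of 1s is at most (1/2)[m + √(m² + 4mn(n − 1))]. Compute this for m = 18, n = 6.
z(18, 6; 2, 2) ≤ (1/2)[18 + √(18² + 4·18·6·5)] = (1/2)[18 + √2484] = 33.9199

Kővári–Sós–Turán: let r_1, ..., r_18 be the row sums and z = Σ r_i the total number of 1s. Each pair of columns can share at most one row with both entries 1 (else a 2×2 all-ones block appears), so Σ_i C(r_i, 2) ≤ C(6, 2) = 15. By convexity Σ_i C(r_i, 2) ≥ 18·C(z/18, 2) = z(z − 18)/(2·18), giving z² − 18z − 18·6·5 ≤ 0 and hence z ≤ (1/2)[18 + √(324 + 4·540)] = (1/2)[18 + √2484] ≈ (1/2)(18 + 49.8397) = 33.9199.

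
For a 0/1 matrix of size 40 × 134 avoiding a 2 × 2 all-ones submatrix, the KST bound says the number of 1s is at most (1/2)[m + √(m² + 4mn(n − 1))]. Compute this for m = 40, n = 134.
z(40, 134; 2, 2) ≤ (1/2)[40 + √(40² + 4·40·134·133)] = (1/2)[40 + √2853120] = 864.5591

Kővári–Sós–Turán: let r_1, ..., r_40 be the row sums and z = Σ r_i the total number of 1s. Each pair of columns can share at most one row with both entries 1 (else a 2×2 all-ones block appears), so Σ_i C(r_i, 2) ≤ C(134, 2) = 8911. By convexity Σ_i C(r_i, 2) ≥ 40·C(z/40, 2) = z(z − 40)/(2·40), giving z² − 40z − 40·134·133 ≤ 0 and hence z ≤ (1/2)[40 + √(1600 + 4·712880)] = (1/2)[40 + √2853120] ≈ (1/2)(40 + 1689.1181) = 864.5591.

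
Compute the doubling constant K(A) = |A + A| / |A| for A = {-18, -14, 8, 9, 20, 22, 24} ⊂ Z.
K = |A + A| / |A| = 26/7

Enumerate A + A = {a + b : a, b ∈ A}. With |A| = 7, there are |A|^2 = 49 ordered sum pairs; collecting distinct values, A + A = {-36, -32, -28, -10, -9, -6, -5, 2, 4, 6, 8, 10, 16, 17, 18, 28, 29, 30, 31, 32, 33, 40, 42, 44, 46, 48}, so |A + A| = 26. Thus K = 26/7. For comparison, the minimum possible |A + A| over all 7-element sets is 2·7 − 1 = 13 (so min K = 13/7), attained only by arithmetic progressions.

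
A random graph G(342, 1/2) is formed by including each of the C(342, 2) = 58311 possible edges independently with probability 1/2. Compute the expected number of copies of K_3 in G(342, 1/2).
E[# K_3] = C(342, 3) · (1/2)^C(3, 2) = 6608580 / 2^3 = 1652145/2 = 826072.5

For each 3-subset S of vertices (there are C(342, 3) = 6608580 such S), let X_S = 1 if S induces a K_3 (all C(3, 2) = 3 edges present). Then P(X_S = 1) = (1/2)^3 = 1/8. By linearity of expectation, E[# K_3] = C(342, 3) · (1/2)^3 = 6608580 / 8 = 1652145/2 = 826072.5.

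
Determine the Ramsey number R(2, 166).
R(2, 166) = 166

R(2, k) = k for all k ≥ 2: in a 2-colouring of K_k, either some edge is red (a red K_2) or all edges are blue (a blue K_k). And K_{165} coloured all-blue has no blue K_166, so R(2, 166) > 165. Hence R(2, 166) = 166.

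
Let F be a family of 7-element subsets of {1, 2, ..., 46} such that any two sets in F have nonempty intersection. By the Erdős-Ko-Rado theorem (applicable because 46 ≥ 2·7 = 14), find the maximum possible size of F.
max |F| = C(45, 6) = 8145060

The Erdős-Ko-Rado theorem states: for n ≥ 2k, an intersecting family of k-subsets of an n-element set has size at most C(n − 1, k − 1), with equality for 'star' families {A ⊆ [n] : |A| = k, i ∈ A} (fix an element i). For n = 46, k = 7: C(45, 6) = 8145060.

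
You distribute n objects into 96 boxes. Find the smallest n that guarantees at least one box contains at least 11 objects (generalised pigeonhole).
n = (11 − 1)·96 + 1 = 961

By the generalised pigeonhole principle, to guarantee some box contains ≥ r objects we need more than (r − 1) · k objects total. Threshold: n = (r − 1) · k + 1. With r = 11 and k = 96: n = 10 · 96 + 1 = 960 + 1 = 961. For n = 960 = 10 · 96, we can put exactly 10 objects in every box, avoiding 11 in any single one — so 961 is tight.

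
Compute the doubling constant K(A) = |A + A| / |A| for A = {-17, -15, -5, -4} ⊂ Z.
K = |A + A| / |A| = 10/4 = 5/2

Enumerate A + A = {a + b : a, b ∈ A}. With |A| = 4, there are |A|^2 = 16 ordered sum pairs; collecting distinct values, A + A = {-34, -32, -30, -22, -21, -20, -19, -10, -9, -8}, so |A + A| = 10. Thus K = 10/4 = 5/2. For comparison, the minimum possible |A + A| over all 4-element sets is 2·4 − 1 = 7 (so min K = 7/4), attained only by arithmetic progressions.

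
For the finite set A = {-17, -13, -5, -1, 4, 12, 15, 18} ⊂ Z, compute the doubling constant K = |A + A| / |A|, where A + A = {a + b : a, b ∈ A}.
K = |A + A| / |A| = 32/8 = 4

Enumerate A + A = {a + b : a, b ∈ A}. With |A| = 8, there are |A|^2 = 64 ordered sum pairs; collecting distinct values, A + A = {-34, -30, -26, -22, -18, -14, -13, -10, -9, -6, -5, -2, -1, 1, 2, 3, 5, 7, 8, 10, 11, 13, 14, 16, 17, 19, 22, 24, 27, 30, 33, 36}, so |A + A| = 32. Thus K = 32/8 = 4. For comparison, the minimum possible |A + A| over all 8-element sets is 2·8 − 1 = 15 (so min K = 15/8), attained only by arithmetic progressions.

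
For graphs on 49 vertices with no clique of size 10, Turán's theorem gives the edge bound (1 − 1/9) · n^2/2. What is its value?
Turán density bound = (8/9) · 49^2/2 = 9604/9 ≈ 1067.1111

Turán's theorem: ex(n, K_{r+1}) is achieved by the complete r-partite Turán graph T(n, r) with parts as balanced as possible, and is at most (1 − 1/r) · n^2/2. For r = 9, n = 49: the density bound is (8/9) · 2401/2 = 9604/9 ≈ 1067.1111. The integer-valued extremum is e(T(49, 9)) = 1066, which is strictly less than the density bound 9604/9 since 9 ∤ 49 (the parts of T(49, 9) cannot all be equal).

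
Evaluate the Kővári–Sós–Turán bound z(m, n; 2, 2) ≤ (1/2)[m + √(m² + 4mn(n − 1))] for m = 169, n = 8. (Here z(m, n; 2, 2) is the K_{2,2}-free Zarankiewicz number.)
z(169, 8; 2, 2) ≤ (1/2)[169 + √(169² + 4·169·8·7)] = (1/2)[169 + √66417] = 213.3575

Kővári–Sós–Turán: let r_1, ..., r_169 be the row sums and z = Σ r_i the total number of 1s. Each pair of columns can share at most one row with both entries 1 (else a 2×2 all-ones block appears), so Σ_i C(r_i, 2) ≤ C(8, 2) = 28. By convexity Σ_i C(r_i, 2) ≥ 169·C(z/169, 2) = z(z − 169)/(2·169), giving z² − 169z − 169·8·7 ≤ 0 and hence z ≤ (1/2)[169 + √(28561 + 4·9464)] = (1/2)[169 + √66417] ≈ (1/2)(169 + 257.715) = 213.3575.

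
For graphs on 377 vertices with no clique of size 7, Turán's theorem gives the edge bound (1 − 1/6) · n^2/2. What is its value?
Turán density bound = (5/6) · 377^2/2 = 710645/12 ≈ 59220.4167

Turán's theorem: ex(n, K_{r+1}) is achieved by the complete r-partite Turán graph T(n, r) with parts as balanced as possible, and is at most (1 − 1/r) · n^2/2. For r = 6, n = 377: the density bound is (5/6) · 142129/2 = 710645/12 ≈ 59220.4167. The integer-valued extremum is e(T(377, 6)) = 59220, which is strictly less than the density bound 710645/12 since 6 ∤ 377 (the parts of T(377, 6) cannot all be equal).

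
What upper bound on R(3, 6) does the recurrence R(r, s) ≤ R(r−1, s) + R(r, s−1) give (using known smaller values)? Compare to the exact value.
R(3, 6) ≤ R(2, 6) + R(3, 5) = 6 + 14 = 20; exact value R(3, 6) = 18.

The Erdős–Szekeres recurrence R(r, s) ≤ R(r−1, s) + R(r, s−1) applied to (r, s) = (3, 6) gives
  R(3, 6) ≤ R(2, 6) + R(3, 5) = 6 + 14 = 20.
(Recall R(2, k) = k and R is symmetric.) The recurrence is not tight here (it gives 20, but the exact value is R(3, 6) = 18); the tight upper bound requires a sharper argument than the simple recurrence, combined with a lower-bound construction on K_{17}.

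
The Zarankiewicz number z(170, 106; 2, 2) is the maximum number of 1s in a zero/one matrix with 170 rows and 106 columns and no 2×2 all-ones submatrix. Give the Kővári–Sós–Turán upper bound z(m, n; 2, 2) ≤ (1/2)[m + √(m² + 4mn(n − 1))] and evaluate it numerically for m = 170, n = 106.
z(170, 106; 2, 2) ≤ (1/2)[170 + √(170² + 4·170·106·105)] = (1/2)[170 + √7597300] = 1463.16

Kővári–Sós–Turán: let r_1, ..., r_170 be the row sums and z = Σ r_i the total number of 1s. Each pair of columns can share at most one row with both entries 1 (else a 2×2 all-ones block appears), so Σ_i C(r_i, 2) ≤ C(106, 2) = 5565. By convexity Σ_i C(r_i, 2) ≥ 170·C(z/170, 2) = z(z − 170)/(2·170), giving z² − 170z − 170·106·105 ≤ 0 and hence z ≤ (1/2)[170 + √(28900 + 4·1892100)] = (1/2)[170 + √7597300] ≈ (1/2)(170 + 2756.32) = 1463.16.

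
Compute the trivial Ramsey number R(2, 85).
R(2, 85) = 85

R(2, k) = k for all k ≥ 2: in a 2-colouring of K_k, either some edge is red (a red K_2) or all edges are blue (a blue K_k). And K_{84} coloured all-blue has no blue K_85, so R(2, 85) > 84. Hence R(2, 85) = 85.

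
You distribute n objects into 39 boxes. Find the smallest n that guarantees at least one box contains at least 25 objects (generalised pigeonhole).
n = (25 − 1)·39 + 1 = 937

By the generalised pigeonhole principle, to guarantee some box contains ≥ r objects we need more than (r − 1) · k objects total. Threshold: n = (r − 1) · k + 1. With r = 25 and k = 39: n = 24 · 39 + 1 = 936 + 1 = 937. For n = 936 = 24 · 39, we can put exactly 24 objects in every box, avoiding 25 in any single one — so 937 is tight.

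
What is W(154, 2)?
W(154, 2) = 154 + 1 = 155

A 2-term AP is any pair of integers, so a monochromatic 2-AP exists iff some colour is used at least twice. With 154 colours, the colouring i ↦ i on {1, ..., 154} uses each colour once, avoiding any monochromatic pair, so W(154, 2) > 154. For {1, ..., 155}, pigeonhole forces two integers of the same colour, which form a monochromatic 2-AP. Hence W(154, 2) = 155.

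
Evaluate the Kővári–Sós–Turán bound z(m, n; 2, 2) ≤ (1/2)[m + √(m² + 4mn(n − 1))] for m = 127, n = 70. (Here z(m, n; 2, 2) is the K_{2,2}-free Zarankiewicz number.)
z(127, 70; 2, 2) ≤ (1/2)[127 + √(127² + 4·127·70·69)] = (1/2)[127 + √2469769] = 849.2749

Kővári–Sós–Turán: let r_1, ..., r_127 be the row sums and z = Σ r_i the total number of 1s. Each pair of columns can share at most one row with both entries 1 (else a 2×2 all-ones block appears), so Σ_i C(r_i, 2) ≤ C(70, 2) = 2415. By convexity Σ_i C(r_i, 2) ≥ 127·C(z/127, 2) = z(z − 127)/(2·127), giving z² − 127z − 127·70·69 ≤ 0 and hence z ≤ (1/2)[127 + √(16129 + 4·613410)] = (1/2)[127 + √2469769] ≈ (1/2)(127 + 1571.5499) = 849.2749.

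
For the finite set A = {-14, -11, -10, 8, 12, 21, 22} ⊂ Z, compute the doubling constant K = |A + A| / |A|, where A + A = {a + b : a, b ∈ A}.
K = |A + A| / |A| = 26/7

Enumerate A + A = {a + b : a, b ∈ A}. With |A| = 7, there are |A|^2 = 49 ordered sum pairs; collecting distinct values, A + A = {-28, -25, -24, -22, -21, -20, -6, -3, -2, 1, 2, 7, 8, 10, 11, 12, 16, 20, 24, 29, 30, 33, 34, 42, 43, 44}, so |A + A| = 26. Thus K = 26/7. For comparison, the minimum possible |A + A| over all 7-element sets is 2·7 − 1 = 13 (so min K = 13/7), attained only by arithmetic progressions.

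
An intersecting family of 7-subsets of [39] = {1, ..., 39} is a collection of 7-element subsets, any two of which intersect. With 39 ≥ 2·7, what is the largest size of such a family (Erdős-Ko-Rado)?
max |F| = C(38, 6) = 2760681

Erdős-Ko-Rado (1961): when n ≥ 2k, max |F| = C(n−1, k−1). The bound is attained by the star {A : i ∈ A} for any fixed i ∈ [n]. Here C(39−1, 7−1) = C(38, 6) = 2760681.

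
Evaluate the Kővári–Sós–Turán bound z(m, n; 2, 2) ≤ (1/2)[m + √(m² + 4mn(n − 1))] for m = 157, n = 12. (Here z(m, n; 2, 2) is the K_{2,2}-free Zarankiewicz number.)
z(157, 12; 2, 2) ≤ (1/2)[157 + √(157² + 4·157·12·11)] = (1/2)[157 + √107545] = 242.4703

Kővári–Sós–Turán: let r_1, ..., r_157 be the row sums and z = Σ r_i the total number of 1s. Each pair of columns can share at most one row with both entries 1 (else a 2×2 all-ones block appears), so Σ_i C(r_i, 2) ≤ C(12, 2) = 66. By convexity Σ_i C(r_i, 2) ≥ 157·C(z/157, 2) = z(z − 157)/(2·157), giving z² − 157z − 157·12·11 ≤ 0 and hence z ≤ (1/2)[157 + √(24649 + 4·20724)] = (1/2)[157 + √107545] ≈ (1/2)(157 + 327.9405) = 242.4703.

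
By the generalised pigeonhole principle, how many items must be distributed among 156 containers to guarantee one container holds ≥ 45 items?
n = (45 − 1)·156 + 1 = 6865

By the generalised pigeonhole principle, to guarantee some box contains ≥ r objects we need more than (r − 1) · k objects total. Threshold: n = (r − 1) · k + 1. With r = 45 and k = 156: n = 44 · 156 + 1 = 6864 + 1 = 6865. For n = 6864 = 44 · 156, we can put exactly 44 objects in every box, avoiding 45 in any single one — so 6865 is tight.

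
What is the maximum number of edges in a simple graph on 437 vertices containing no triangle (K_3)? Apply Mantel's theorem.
ex(437, K_3) = ⌊437^2/4⌋ = 47742

Mantel (1907): a triangle-free graph on n vertices has at most ⌊n^2/4⌋ edges, with equality for the complete bipartite graph K_{⌊n/2⌋, ⌈n/2⌉}. For n = 437: ⌊437^2/4⌋ = ⌊190969/4⌋ = 47742. The extremal graph is K_{218, 219}, which has 218·219 = 47742 edges.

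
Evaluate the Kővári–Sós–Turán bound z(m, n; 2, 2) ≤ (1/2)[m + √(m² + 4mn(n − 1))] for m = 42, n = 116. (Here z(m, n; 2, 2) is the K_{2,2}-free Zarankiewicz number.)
z(42, 116; 2, 2) ≤ (1/2)[42 + √(42² + 4·42·116·115)] = (1/2)[42 + √2242884] = 769.8131

Kővári–Sós–Turán: let r_1, ..., r_42 be the row sums and z = Σ r_i the total number of 1s. Each pair of columns can share at most one row with both entries 1 (else a 2×2 all-ones block appears), so Σ_i C(r_i, 2) ≤ C(116, 2) = 6670. By convexity Σ_i C(r_i, 2) ≥ 42·C(z/42, 2) = z(z − 42)/(2·42), giving z² − 42z − 42·116·115 ≤ 0 and hence z ≤ (1/2)[42 + √(1764 + 4·560280)] = (1/2)[42 + √2242884] ≈ (1/2)(42 + 1497.6261) = 769.8131.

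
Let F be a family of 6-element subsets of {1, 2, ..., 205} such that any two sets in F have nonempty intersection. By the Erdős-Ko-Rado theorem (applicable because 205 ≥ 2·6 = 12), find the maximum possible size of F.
max |F| = C(204, 5) = 2802350040

Erdős-Ko-Rado (1961): when n ≥ 2k, max |F| = C(n−1, k−1). The bound is attained by the star {A : i ∈ A} for any fixed i ∈ [n]. Here C(205−1, 6−1) = C(204, 5) = 2802350040.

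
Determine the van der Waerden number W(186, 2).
W(186, 2) = 186 + 1 = 187

A 2-term AP is any pair of integers, so a monochromatic 2-AP exists iff some colour is used at least twice. With 186 colours, the colouring i ↦ i on {1, ..., 186} uses each colour once, avoiding any monochromatic pair, so W(186, 2) > 186. For {1, ..., 187}, pigeonhole forces two integers of the same colour, which form a monochromatic 2-AP. Hence W(186, 2) = 187.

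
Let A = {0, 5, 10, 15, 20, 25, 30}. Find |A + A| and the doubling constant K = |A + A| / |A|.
K = |A + A| / |A| = 13/7

Enumerate A + A = {a + b : a, b ∈ A}. With |A| = 7, there are |A|^2 = 49 ordered sum pairs; collecting distinct values, A + A = {0, 5, 10, 15, 20, 25, 30, 35, 40, 45, 50, 55, 60}, so |A + A| = 13. Thus K = 13/7. Here |A + A| = 2|A| − 1 = 13, the minimum possible — so K = 13/7 is minimal, which holds iff A is an arithmetic progression.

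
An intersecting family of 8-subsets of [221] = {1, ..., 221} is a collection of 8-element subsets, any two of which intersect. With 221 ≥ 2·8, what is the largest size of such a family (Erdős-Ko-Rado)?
max |F| = C(220, 7) = 4494262873320

Erdős-Ko-Rado (1961): when n ≥ 2k, max |F| = C(n−1, k−1). The bound is attained by the star {A : i ∈ A} for any fixed i ∈ [n]. Here C(221−1, 8−1) = C(220, 7) = 4494262873320.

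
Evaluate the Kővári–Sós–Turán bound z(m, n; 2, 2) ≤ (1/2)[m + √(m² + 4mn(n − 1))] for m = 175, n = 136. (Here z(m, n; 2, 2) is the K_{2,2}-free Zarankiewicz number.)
z(175, 136; 2, 2) ≤ (1/2)[175 + √(175² + 4·175·136·135)] = (1/2)[175 + √12882625] = 1882.1187

Kővári–Sós–Turán: let r_1, ..., r_175 be the row sums and z = Σ r_i the total number of 1s. Each pair of columns can share at most one row with both entries 1 (else a 2×2 all-ones block appears), so Σ_i C(r_i, 2) ≤ C(136, 2) = 9180. By convexity Σ_i C(r_i, 2) ≥ 175·C(z/175, 2) = z(z − 175)/(2·175), giving z² − 175z − 175·136·135 ≤ 0 and hence z ≤ (1/2)[175 + √(30625 + 4·3213000)] = (1/2)[175 + √12882625] ≈ (1/2)(175 + 3589.2374) = 1882.1187.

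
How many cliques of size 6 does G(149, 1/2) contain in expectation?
E[# K_6] = C(149, 6) · (1/2)^C(6, 2) = 13725120696 / 2^15 = 1715640087/4096 ≈ 418857.443115

For each 6-subset S of vertices (there are C(149, 6) = 13725120696 such S), let X_S = 1 if S induces a K_6 (all C(6, 2) = 15 edges present). Then P(X_S = 1) = (1/2)^15 = 1/32768. By linearity of expectation, E[# K_6] = C(149, 6) · (1/2)^15 = 13725120696 / 32768 = 1715640087/4096 ≈ 418857.443115.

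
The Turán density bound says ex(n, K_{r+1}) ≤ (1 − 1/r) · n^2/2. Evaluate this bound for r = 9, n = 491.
Turán density bound = (8/9) · 491^2/2 = 964324/9 ≈ 107147.1111

Turán's theorem: ex(n, K_{r+1}) is achieved by the complete r-partite Turán graph T(n, r) with parts as balanced as possible, and is at most (1 − 1/r) · n^2/2. For r = 9, n = 491: the density bound is (8/9) · 241081/2 = 964324/9 ≈ 107147.1111. The integer-valued extremum is e(T(491, 9)) = 107146, which is strictly less than the density bound 964324/9 since 9 ∤ 491 (the parts of T(491, 9) cannot all be equal).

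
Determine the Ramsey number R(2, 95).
R(2, 95) = 95

R(2, k) = k for all k ≥ 2: in a 2-colouring of K_k, either some edge is red (a red K_2) or all edges are blue (a blue K_k). And K_{94} coloured all-blue has no blue K_95, so R(2, 95) > 94. Hence R(2, 95) = 95.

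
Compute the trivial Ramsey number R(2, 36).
R(2, 36) = 36

R(2, k) = k for all k ≥ 2: in a 2-colouring of K_k, either some edge is red (a red K_2) or all edges are blue (a blue K_k). And K_{35} coloured all-blue has no blue K_36, so R(2, 36) > 35. Hence R(2, 36) = 36.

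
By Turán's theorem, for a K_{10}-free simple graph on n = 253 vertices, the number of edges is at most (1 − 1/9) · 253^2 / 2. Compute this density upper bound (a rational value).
Turán density bound = (8/9) · 253^2/2 = 256036/9 ≈ 28448.4444

Turán's theorem: ex(n, K_{r+1}) is achieved by the complete r-partite Turán graph T(n, r) with parts as balanced as possible, and is at most (1 − 1/r) · n^2/2. For r = 9, n = 253: the density bound is (8/9) · 64009/2 = 256036/9 ≈ 28448.4444. The integer-valued extremum is e(T(253, 9)) = 28448, which is strictly less than the density bound 256036/9 since 9 ∤ 253 (the parts of T(253, 9) cannot all be equal).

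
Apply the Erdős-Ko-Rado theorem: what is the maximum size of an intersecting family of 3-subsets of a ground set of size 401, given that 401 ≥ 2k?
max |F| = C(400, 2) = 79800

The Erdős-Ko-Rado theorem states: for n ≥ 2k, an intersecting family of k-subsets of an n-element set has size at most C(n − 1, k − 1), with equality for 'star' families {A ⊆ [n] : |A| = k, i ∈ A} (fix an element i). For n = 401, k = 3: C(400, 2) = 79800.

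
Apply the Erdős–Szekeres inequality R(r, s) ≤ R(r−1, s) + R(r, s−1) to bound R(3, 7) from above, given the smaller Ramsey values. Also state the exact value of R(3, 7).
R(3, 7) ≤ R(2, 7) + R(3, 6) = 7 + 18 = 25; exact value R(3, 7) = 23.

The Erdős–Szekeres recurrence R(r, s) ≤ R(r−1, s) + R(r, s−1) applied to (r, s) = (3, 7) gives
  R(3, 7) ≤ R(2, 7) + R(3, 6) = 7 + 18 = 25.
(Recall R(2, k) = k and R is symmetric.) The recurrence is not tight here (it gives 25, but the exact value is R(3, 7) = 23); the tight upper bound requires a sharper argument than the simple recurrence, combined with a lower-bound construction on K_{22}.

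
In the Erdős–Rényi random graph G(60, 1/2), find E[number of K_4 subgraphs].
E[# K_4] = C(60, 4) · (1/2)^C(4, 2) = 487635 / 2^6 = 7619.296875

For each 4-subset S of vertices (there are C(60, 4) = 487635 such S), let X_S = 1 if S induces a K_4 (all C(4, 2) = 6 edges present). Then P(X_S = 1) = (1/2)^6 = 1/64. By linearity of expectation, E[# K_4] = C(60, 4) · (1/2)^6 = 487635 / 64 = 7619.296875.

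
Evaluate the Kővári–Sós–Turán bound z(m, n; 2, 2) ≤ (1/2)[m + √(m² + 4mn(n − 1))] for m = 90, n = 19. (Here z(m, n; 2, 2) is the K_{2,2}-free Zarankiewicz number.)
z(90, 19; 2, 2) ≤ (1/2)[90 + √(90² + 4·90·19·18)] = (1/2)[90 + √131220] = 226.1215

Kővári–Sós–Turán: let r_1, ..., r_90 be the row sums and z = Σ r_i the total number of 1s. Each pair of columns can share at most one row with both entries 1 (else a 2×2 all-ones block appears), so Σ_i C(r_i, 2) ≤ C(19, 2) = 171. By convexity Σ_i C(r_i, 2) ≥ 90·C(z/90, 2) = z(z − 90)/(2·90), giving z² − 90z − 90·19·18 ≤ 0 and hence z ≤ (1/2)[90 + √(8100 + 4·30780)] = (1/2)[90 + √131220] ≈ (1/2)(90 + 362.243) = 226.1215.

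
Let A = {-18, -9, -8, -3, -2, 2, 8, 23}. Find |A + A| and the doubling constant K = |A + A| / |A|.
K = |A + A| / |A| = 29/8

Enumerate A + A = {a + b : a, b ∈ A}. With |A| = 8, there are |A|^2 = 64 ordered sum pairs; collecting distinct values, A + A = {-36, -27, -26, -21, -20, -18, -17, -16, -12, -11, -10, -7, -6, -5, -4, -1, 0, 4, 5, 6, 10, 14, 15, 16, 20, 21, 25, 31, 46}, so |A + A| = 29. Thus K = 29/8. For comparison, the minimum possible |A + A| over all 8-element sets is 2·8 − 1 = 15 (so min K = 15/8), attained only by arithmetic progressions.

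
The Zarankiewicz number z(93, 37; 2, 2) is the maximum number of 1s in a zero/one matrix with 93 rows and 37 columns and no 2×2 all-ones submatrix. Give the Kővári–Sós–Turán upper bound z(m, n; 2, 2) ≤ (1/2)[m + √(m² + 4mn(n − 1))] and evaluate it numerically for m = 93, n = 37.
z(93, 37; 2, 2) ≤ (1/2)[93 + √(93² + 4·93·37·36)] = (1/2)[93 + √504153] = 401.5187

Kővári–Sós–Turán: let r_1, ..., r_93 be the row sums and z = Σ r_i the total number of 1s. Each pair of columns can share at most one row with both entries 1 (else a 2×2 all-ones block appears), so Σ_i C(r_i, 2) ≤ C(37, 2) = 666. By convexity Σ_i C(r_i, 2) ≥ 93·C(z/93, 2) = z(z − 93)/(2·93), giving z² − 93z − 93·37·36 ≤ 0 and hence z ≤ (1/2)[93 + √(8649 + 4·123876)] = (1/2)[93 + √504153] ≈ (1/2)(93 + 710.0373) = 401.5187.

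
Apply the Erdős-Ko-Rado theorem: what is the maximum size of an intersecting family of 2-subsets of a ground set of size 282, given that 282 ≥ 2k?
max |F| = C(281, 1) = 281

The Erdős-Ko-Rado theorem states: for n ≥ 2k, an intersecting family of k-subsets of an n-element set has size at most C(n − 1, k − 1), with equality for 'star' families {A ⊆ [n] : |A| = k, i ∈ A} (fix an element i). For n = 282, k = 2: C(281, 1) = 281.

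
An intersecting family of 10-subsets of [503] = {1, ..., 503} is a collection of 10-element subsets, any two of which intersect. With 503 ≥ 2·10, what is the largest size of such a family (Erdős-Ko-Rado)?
max |F| = C(502, 9) = 5190969963578756500

Erdős-Ko-Rado (1961): when n ≥ 2k, max |F| = C(n−1, k−1). The bound is attained by the star {A : i ∈ A} for any fixed i ∈ [n]. Here C(503−1, 10−1) = C(502, 9) = 5190969963578756500.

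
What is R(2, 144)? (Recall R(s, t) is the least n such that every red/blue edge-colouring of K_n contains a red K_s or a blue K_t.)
R(2, 144) = 144

R(2, k) = k for all k ≥ 2: in a 2-colouring of K_k, either some edge is red (a red K_2) or all edges are blue (a blue K_k). And K_{143} coloured all-blue has no blue K_144, so R(2, 144) > 143. Hence R(2, 144) = 144.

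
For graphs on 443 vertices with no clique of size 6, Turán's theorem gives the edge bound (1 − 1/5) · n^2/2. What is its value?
Turán density bound = (4/5) · 443^2/2 = 392498/5 ≈ 78499.6

Turán's theorem: ex(n, K_{r+1}) is achieved by the complete r-partite Turán graph T(n, r) with parts as balanced as possible, and is at most (1 − 1/r) · n^2/2. For r = 5, n = 443: the density bound is (4/5) · 196249/2 = 392498/5 ≈ 78499.6. The integer-valued extremum is e(T(443, 5)) = 78499, which is strictly less than the density bound 392498/5 since 5 ∤ 443 (the parts of T(443, 5) cannot all be equal).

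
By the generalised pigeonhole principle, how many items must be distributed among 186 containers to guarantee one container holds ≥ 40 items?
n = (40 − 1)·186 + 1 = 7255

By the generalised pigeonhole principle, to guarantee some box contains ≥ r objects we need more than (r − 1) · k objects total. Threshold: n = (r − 1) · k + 1. With r = 40 and k = 186: n = 39 · 186 + 1 = 7254 + 1 = 7255. For n = 7254 = 39 · 186, we can put exactly 39 objects in every box, avoiding 40 in any single one — so 7255 is tight.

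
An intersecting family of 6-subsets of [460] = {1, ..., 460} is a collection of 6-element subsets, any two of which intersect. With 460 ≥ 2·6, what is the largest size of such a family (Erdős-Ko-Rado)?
max |F| = C(459, 5) = 166107543966

Erdős-Ko-Rado (1961): when n ≥ 2k, max |F| = C(n−1, k−1). The bound is attained by the star {A : i ∈ A} for any fixed i ∈ [n]. Here C(460−1, 6−1) = C(459, 5) = 166107543966.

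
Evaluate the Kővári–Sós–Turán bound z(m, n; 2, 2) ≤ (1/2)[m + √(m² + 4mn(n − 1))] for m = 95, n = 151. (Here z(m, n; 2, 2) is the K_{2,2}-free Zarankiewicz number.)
z(95, 151; 2, 2) ≤ (1/2)[95 + √(95² + 4·95·151·150)] = (1/2)[95 + √8616025] = 1515.1533

Kővári–Sós–Turán: let r_1, ..., r_95 be the row sums and z = Σ r_i the total number of 1s. Each pair of columns can share at most one row with both entries 1 (else a 2×2 all-ones block appears), so Σ_i C(r_i, 2) ≤ C(151, 2) = 11325. By convexity Σ_i C(r_i, 2) ≥ 95·C(z/95, 2) = z(z − 95)/(2·95), giving z² − 95z − 95·151·150 ≤ 0 and hence z ≤ (1/2)[95 + √(9025 + 4·2151750)] = (1/2)[95 + √8616025] ≈ (1/2)(95 + 2935.3066) = 1515.1533.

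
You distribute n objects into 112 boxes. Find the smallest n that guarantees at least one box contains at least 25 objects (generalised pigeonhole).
n = (25 − 1)·112 + 1 = 2689

By the generalised pigeonhole principle, to guarantee some box contains ≥ r objects we need more than (r − 1) · k objects total. Threshold: n = (r − 1) · k + 1. With r = 25 and k = 112: n = 24 · 112 + 1 = 2688 + 1 = 2689. For n = 2688 = 24 · 112, we can put exactly 24 objects in every box, avoiding 25 in any single one — so 2689 is tight.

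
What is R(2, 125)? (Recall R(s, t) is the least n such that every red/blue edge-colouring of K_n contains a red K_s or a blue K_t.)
R(2, 125) = 125

R(2, k) = k for all k ≥ 2: in a 2-colouring of K_k, either some edge is red (a red K_2) or all edges are blue (a blue K_k). And K_{124} coloured all-blue has no blue K_125, so R(2, 125) > 124. Hence R(2, 125) = 125.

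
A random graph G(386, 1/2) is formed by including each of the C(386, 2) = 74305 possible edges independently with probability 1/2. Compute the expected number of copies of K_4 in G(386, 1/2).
E[# K_4] = C(386, 4) · (1/2)^C(4, 2) = 910682080 / 2^6 = 28458815/2 = 14229407.5

For each 4-subset S of vertices (there are C(386, 4) = 910682080 such S), let X_S = 1 if S induces a K_4 (all C(4, 2) = 6 edges present). Then P(X_S = 1) = (1/2)^6 = 1/64. By linearity of expectation, E[# K_4] = C(386, 4) · (1/2)^6 = 910682080 / 64 = 28458815/2 = 14229407.5.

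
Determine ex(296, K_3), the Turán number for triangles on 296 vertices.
ex(296, K_3) = ⌊296^2/4⌋ = 21904

Mantel (1907): a triangle-free graph on n vertices has at most ⌊n^2/4⌋ edges, with equality for the complete bipartite graph K_{⌊n/2⌋, ⌈n/2⌉}. For n = 296: ⌊296^2/4⌋ = ⌊87616/4⌋ = 21904. The extremal graph is K_{148, 148}, which has 148·148 = 21904 edges.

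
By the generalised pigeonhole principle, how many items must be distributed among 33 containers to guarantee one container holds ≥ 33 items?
n = (33 − 1)·33 + 1 = 1057

By the generalised pigeonhole principle, to guarantee some box contains ≥ r objects we need more than (r − 1) · k objects total. Threshold: n = (r − 1) · k + 1. With r = 33 and k = 33: n = 32 · 33 + 1 = 1056 + 1 = 1057. For n = 1056 = 32 · 33, we can put exactly 32 objects in every box, avoiding 33 in any single one — so 1057 is tight.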